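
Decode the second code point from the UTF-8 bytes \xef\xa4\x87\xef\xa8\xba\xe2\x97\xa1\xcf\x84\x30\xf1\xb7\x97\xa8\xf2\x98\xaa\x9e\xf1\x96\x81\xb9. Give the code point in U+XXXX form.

U+FA3A

Offset 0: leading byte 0xEF = 11101111 → 3-byte char #1 = EF A4 87.
Offset 3: leading byte 0xEF = 11101111 → 3-byte char #2 = EF A8 BA.
Leading byte 0xEF = 11101111 matches 1110xxxx → 3-byte sequence.
Byte 1: 0xEF = 11101111, payload 1111 (4 bits).
Byte 2: 0xA8 = 10101000 (10xxxxxx ✓), payload 101000.
Byte 3: 0xBA = 10111010 (10xxxxxx ✓), payload 111010.
Concatenate: 1111101000111010 = 0xFA3A (16 bits → U+FA3A).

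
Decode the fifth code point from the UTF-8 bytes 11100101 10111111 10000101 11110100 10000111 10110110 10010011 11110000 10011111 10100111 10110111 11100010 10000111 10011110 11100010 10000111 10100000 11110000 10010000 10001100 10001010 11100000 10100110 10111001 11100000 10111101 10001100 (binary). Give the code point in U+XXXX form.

Offset 0: leading byte 0xE5 = 11100101 → 3-byte char #1 = E5 BF 85.
Offset 3: leading byte 0xF4 = 11110100 → 4-byte char #2 = F4 87 B6 93.
Offset 7: leading byte 0xF0 = 11110000 → 4-byte char #3 = F0 9F A7 B7.
Offset 11: leading byte 0xE2 = 11100010 → 3-byte char #4 = E2 87 9E.
Offset 14: leading byte 0xE2 = 11100010 → 3-byte char #5 = E2 87 A0.
Leading byte 0xE2 = 11100010 matches 1110xxxx → 3-byte sequence.
Byte 1: 0xE2 = 11100010, payload 0010 (4 bits).
Byte 2: 0x87 = 10000111 (10xxxxxx ✓), payload 000111.
Byte 3: 0xA0 = 10100000 (10xxxxxx ✓), payload 100000.
Concatenate: 0010000111100000 = 0x21E0 (16 bits → U+21E0).

U+21E0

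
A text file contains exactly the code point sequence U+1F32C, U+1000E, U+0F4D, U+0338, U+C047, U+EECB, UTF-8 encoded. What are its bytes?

U+1F32C: 4-byte form → F0 9F 8C AC.
U+1000E: 4-byte form → F0 90 80 8E.
U+0F4D: 3-byte form → E0 BD 8D.
U+0338: 2-byte form → CC B8.
U+C047: 3-byte form → EC 81 87.
U+EECB: 3-byte form → EE BB 8B.
Concatenated (19 bytes): F0 9F 8C AC F0 90 80 8E E0 BD 8D CC B8 EC 81 87 EE BB 8B.

F0 9F 8C AC F0 90 80 8E E0 BD 8D CC B8 EC 81 87 EE BB 8B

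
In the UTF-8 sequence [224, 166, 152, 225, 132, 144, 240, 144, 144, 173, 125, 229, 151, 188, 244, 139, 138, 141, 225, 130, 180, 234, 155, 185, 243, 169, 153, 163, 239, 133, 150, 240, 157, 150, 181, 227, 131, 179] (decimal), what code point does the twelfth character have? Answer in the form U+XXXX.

U+30F3

Offset 0: leading byte 0xE0 = 11100000 → 3-byte char #1 = E0 A6 98.
Offset 3: leading byte 0xE1 = 11100001 → 3-byte char #2 = E1 84 90.
Offset 6: leading byte 0xF0 = 11110000 → 4-byte char #3 = F0 90 90 AD.
Offset 10: leading byte 0x7D = 01111101 → 1-byte char #4 = 7D.
Offset 11: leading byte 0xE5 = 11100101 → 3-byte char #5 = E5 97 BC.
Offset 14: leading byte 0xF4 = 11110100 → 4-byte char #6 = F4 8B 8A 8D.
Offset 18: leading byte 0xE1 = 11100001 → 3-byte char #7 = E1 82 B4.
Offset 21: leading byte 0xEA = 11101010 → 3-byte char #8 = EA 9B B9.
Offset 24: leading byte 0xF3 = 11110011 → 4-byte char #9 = F3 A9 99 A3.
Offset 28: leading byte 0xEF = 11101111 → 3-byte char #10 = EF 85 96.
Offset 31: leading byte 0xF0 = 11110000 → 4-byte char #11 = F0 9D 96 B5.
Offset 35: leading byte 0xE3 = 11100011 → 3-byte char #12 = E3 83 B3.
Leading byte 0xE3 = 11100011 matches 1110xxxx → 3-byte sequence.
Byte 1: 0xE3 = 11100011, payload 0011 (4 bits).
Byte 2: 0x83 = 10000011 (10xxxxxx ✓), payload 000011.
Byte 3: 0xB3 = 10110011 (10xxxxxx ✓), payload 110011.
Concatenate: 0011000011110011 = 0x30F3 (16 bits → U+30F3).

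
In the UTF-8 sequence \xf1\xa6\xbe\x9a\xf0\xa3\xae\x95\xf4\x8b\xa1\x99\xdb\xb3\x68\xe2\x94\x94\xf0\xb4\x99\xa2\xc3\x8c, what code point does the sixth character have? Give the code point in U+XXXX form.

U+2514

Offset 0: leading byte 0xF1 = 11110001 → 4-byte char #1 = F1 A6 BE 9A.
Offset 4: leading byte 0xF0 = 11110000 → 4-byte char #2 = F0 A3 AE 95.
Offset 8: leading byte 0xF4 = 11110100 → 4-byte char #3 = F4 8B A1 99.
Offset 12: leading byte 0xDB = 11011011 → 2-byte char #4 = DB B3.
Offset 14: leading byte 0x68 = 01101000 → 1-byte char #5 = 68.
Offset 15: leading byte 0xE2 = 11100010 → 3-byte char #6 = E2 94 94.
Leading byte 0xE2 = 11100010 matches 1110xxxx → 3-byte sequence.
Byte 1: 0xE2 = 11100010, payload 0010 (4 bits).
Byte 2: 0x94 = 10010100 (10xxxxxx ✓), payload 010100.
Byte 3: 0x94 = 10010100 (10xxxxxx ✓), payload 010100.
Concatenate: 0010010100010100 = 0x2514 (16 bits → U+2514).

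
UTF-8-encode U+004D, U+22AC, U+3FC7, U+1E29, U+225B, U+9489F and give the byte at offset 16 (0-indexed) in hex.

U+004D → 1-byte form 4D at offsets 0–0.
U+22AC → 3-byte form E2 8A AC at offsets 1–3.
U+3FC7 → 3-byte form E3 BF 87 at offsets 4–6.
U+1E29 → 3-byte form E1 B8 A9 at offsets 7–9.
U+225B → 3-byte form E2 89 9B at offsets 10–12.
U+9489F → 4-byte form F2 94 A2 9F at offsets 13–16.
Offset 16 falls in char 6's range; it's byte 4 of F2 94 A2 9F = 0x9F.

0x9F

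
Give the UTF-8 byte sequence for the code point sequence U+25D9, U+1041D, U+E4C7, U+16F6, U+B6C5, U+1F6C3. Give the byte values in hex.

U+25D9: 3-byte form → E2 97 99.
U+1041D: 4-byte form → F0 90 90 9D.
U+E4C7: 3-byte form → EE 93 87.
U+16F6: 3-byte form → E1 9B B6.
U+B6C5: 3-byte form → EB 9B 85.
U+1F6C3: 4-byte form → F0 9F 9B 83.
Concatenated (20 bytes): E2 97 99 F0 90 90 9D EE 93 87 E1 9B B6 EB 9B 85 F0 9F 9B 83.

E2 97 99 F0 90 90 9D EE 93 87 E1 9B B6 EB 9B 85 F0 9F 9B 83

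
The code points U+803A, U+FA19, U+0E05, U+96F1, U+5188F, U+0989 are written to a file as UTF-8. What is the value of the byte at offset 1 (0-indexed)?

0x80

U+803A → 3-byte form E8 80 BA at offsets 0–2.
Offset 1 falls in char 1's range; it's byte 2 of E8 80 BA = 0x80.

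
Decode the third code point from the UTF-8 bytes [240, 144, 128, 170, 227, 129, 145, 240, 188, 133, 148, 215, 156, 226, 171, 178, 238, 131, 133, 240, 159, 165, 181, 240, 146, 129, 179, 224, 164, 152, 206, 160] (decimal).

Offset 0: leading byte 0xF0 = 11110000 → 4-byte char #1 = F0 90 80 AA.
Offset 4: leading byte 0xE3 = 11100011 → 3-byte char #2 = E3 81 91.
Offset 7: leading byte 0xF0 = 11110000 → 4-byte char #3 = F0 BC 85 94.
Leading byte 0xF0 = 11110000 matches 11110xxx → 4-byte sequence.
Byte 1: 0xF0 = 11110000, payload 000 (3 bits).
Byte 2: 0xBC = 10111100 (10xxxxxx ✓), payload 111100.
Byte 3: 0x85 = 10000101 (10xxxxxx ✓), payload 000101.
Byte 4: 0x94 = 10010100 (10xxxxxx ✓), payload 010100.
Concatenate: 000111100000101010100 = 0x3C154 (21 bits → U+3C154).

U+3C154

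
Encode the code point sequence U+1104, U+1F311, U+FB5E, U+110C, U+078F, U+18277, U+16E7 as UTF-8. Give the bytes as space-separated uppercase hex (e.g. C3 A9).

E1 84 84 F0 9F 8C 91 EF AD 9E E1 84 8C DE 8F F0 98 89 B7 E1 9B A7

U+1104: 3-byte form → E1 84 84.
U+1F311: 4-byte form → F0 9F 8C 91.
U+FB5E: 3-byte form → EF AD 9E.
U+110C: 3-byte form → E1 84 8C.
U+078F: 2-byte form → DE 8F.
U+18277: 4-byte form → F0 98 89 B7.
U+16E7: 3-byte form → E1 9B A7.
Concatenated (22 bytes): E1 84 84 F0 9F 8C 91 EF AD 9E E1 84 8C DE 8F F0 98 89 B7 E1 9B A7.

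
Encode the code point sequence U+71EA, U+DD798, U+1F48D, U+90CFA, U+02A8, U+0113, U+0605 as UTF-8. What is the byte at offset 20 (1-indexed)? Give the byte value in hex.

0xD8

1-indexed offset 20 is 0-indexed offset 19.
U+71EA → 3-byte form E7 87 AA at offsets 0–2.
U+DD798 → 4-byte form F3 9D 9E 98 at offsets 3–6.
U+1F48D → 4-byte form F0 9F 92 8D at offsets 7–10.
U+90CFA → 4-byte form F2 90 B3 BA at offsets 11–14.
U+02A8 → 2-byte form CA A8 at offsets 15–16.
U+0113 → 2-byte form C4 93 at offsets 17–18.
U+0605 → 2-byte form D8 85 at offsets 19–20.
Offset 19 falls in char 7's range; it's byte 1 of D8 85 = 0xD8.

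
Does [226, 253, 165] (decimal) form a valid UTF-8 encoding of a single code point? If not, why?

Leading byte 0xE2 = 11100010 → 3-byte form.
Byte 2 is 0xFD = 11111101, which is not 10xxxxxx — expected a continuation byte.

invalid (non-continuation byte where continuation expected)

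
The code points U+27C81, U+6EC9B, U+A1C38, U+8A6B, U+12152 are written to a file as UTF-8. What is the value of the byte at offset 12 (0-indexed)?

U+27C81 → 4-byte form F0 A7 B2 81 at offsets 0–3.
U+6EC9B → 4-byte form F1 AE B2 9B at offsets 4–7.
U+A1C38 → 4-byte form F2 A1 B0 B8 at offsets 8–11.
U+8A6B → 3-byte form E8 A9 AB at offsets 12–14.
Offset 12 falls in char 4's range; it's byte 1 of E8 A9 AB = 0xE8.

0xE8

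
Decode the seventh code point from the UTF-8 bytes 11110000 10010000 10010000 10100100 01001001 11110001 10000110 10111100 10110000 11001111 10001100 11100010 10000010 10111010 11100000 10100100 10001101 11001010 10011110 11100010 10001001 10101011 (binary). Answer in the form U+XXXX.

Offset 0: leading byte 0xF0 = 11110000 → 4-byte char #1 = F0 90 90 A4.
Offset 4: leading byte 0x49 = 01001001 → 1-byte char #2 = 49.
Offset 5: leading byte 0xF1 = 11110001 → 4-byte char #3 = F1 86 BC B0.
Offset 9: leading byte 0xCF = 11001111 → 2-byte char #4 = CF 8C.
Offset 11: leading byte 0xE2 = 11100010 → 3-byte char #5 = E2 82 BA.
Offset 14: leading byte 0xE0 = 11100000 → 3-byte char #6 = E0 A4 8D.
Offset 17: leading byte 0xCA = 11001010 → 2-byte char #7 = CA 9E.
Leading byte 0xCA = 11001010 matches 110xxxxx → 2-byte sequence.
Byte 1: 0xCA = 11001010, payload 01010 (5 bits).
Byte 2: 0x9E = 10011110 (10xxxxxx ✓), payload 011110.
Concatenate: 01010011110 = 0x29E (11 bits → U+029E).

U+029E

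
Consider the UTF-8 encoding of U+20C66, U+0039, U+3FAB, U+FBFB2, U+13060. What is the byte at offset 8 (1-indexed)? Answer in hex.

0xAB

1-indexed offset 8 is 0-indexed offset 7.
U+20C66 → 4-byte form F0 A0 B1 A6 at offsets 0–3.
U+0039 → 1-byte form 39 at offsets 4–4.
U+3FAB → 3-byte form E3 BE AB at offsets 5–7.
Offset 7 falls in char 3's range; it's byte 3 of E3 BE AB = 0xAB.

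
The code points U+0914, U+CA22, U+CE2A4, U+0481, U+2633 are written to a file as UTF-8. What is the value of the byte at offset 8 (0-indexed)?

0x8A

U+0914 → 3-byte form E0 A4 94 at offsets 0–2.
U+CA22 → 3-byte form EC A8 A2 at offsets 3–5.
U+CE2A4 → 4-byte form F3 8E 8A A4 at offsets 6–9.
Offset 8 falls in char 3's range; it's byte 3 of F3 8E 8A A4 = 0x8A.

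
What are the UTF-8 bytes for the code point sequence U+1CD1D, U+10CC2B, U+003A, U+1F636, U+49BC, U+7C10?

U+1CD1D: 4-byte form → F0 9C B4 9D.
U+10CC2B: 4-byte form → F4 8C B0 AB.
U+003A: 1-byte form → 3A.
U+1F636: 4-byte form → F0 9F 98 B6.
U+49BC: 3-byte form → E4 A6 BC.
U+7C10: 3-byte form → E7 B0 90.
Concatenated (19 bytes): F0 9C B4 9D F4 8C B0 AB 3A F0 9F 98 B6 E4 A6 BC E7 B0 90.

F0 9C B4 9D F4 8C B0 AB 3A F0 9F 98 B6 E4 A6 BC E7 B0 90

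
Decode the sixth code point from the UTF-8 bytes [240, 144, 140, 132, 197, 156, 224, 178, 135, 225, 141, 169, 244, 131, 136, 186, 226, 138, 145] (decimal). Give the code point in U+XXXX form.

U+2291

Offset 0: leading byte 0xF0 = 11110000 → 4-byte char #1 = F0 90 8C 84.
Offset 4: leading byte 0xC5 = 11000101 → 2-byte char #2 = C5 9C.
Offset 6: leading byte 0xE0 = 11100000 → 3-byte char #3 = E0 B2 87.
Offset 9: leading byte 0xE1 = 11100001 → 3-byte char #4 = E1 8D A9.
Offset 12: leading byte 0xF4 = 11110100 → 4-byte char #5 = F4 83 88 BA.
Offset 16: leading byte 0xE2 = 11100010 → 3-byte char #6 = E2 8A 91.
Leading byte 0xE2 = 11100010 matches 1110xxxx → 3-byte sequence.
Byte 1: 0xE2 = 11100010, payload 0010 (4 bits).
Byte 2: 0x8A = 10001010 (10xxxxxx ✓), payload 001010.
Byte 3: 0x91 = 10010001 (10xxxxxx ✓), payload 010001.
Concatenate: 0010001010010001 = 0x2291 (16 bits → U+2291).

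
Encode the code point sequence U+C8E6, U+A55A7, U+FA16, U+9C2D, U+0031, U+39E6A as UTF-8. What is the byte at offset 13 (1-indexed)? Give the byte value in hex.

0xAD

1-indexed offset 13 is 0-indexed offset 12.
U+C8E6 → 3-byte form EC A3 A6 at offsets 0–2.
U+A55A7 → 4-byte form F2 A5 96 A7 at offsets 3–6.
U+FA16 → 3-byte form EF A8 96 at offsets 7–9.
U+9C2D → 3-byte form E9 B0 AD at offsets 10–12.
Offset 12 falls in char 4's range; it's byte 3 of E9 B0 AD = 0xAD.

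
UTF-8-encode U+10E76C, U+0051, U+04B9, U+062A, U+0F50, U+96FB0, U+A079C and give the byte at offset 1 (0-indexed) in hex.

U+10E76C → 4-byte form F4 8E 9D AC at offsets 0–3.
Offset 1 falls in char 1's range; it's byte 2 of F4 8E 9D AC = 0x8E.

0x8E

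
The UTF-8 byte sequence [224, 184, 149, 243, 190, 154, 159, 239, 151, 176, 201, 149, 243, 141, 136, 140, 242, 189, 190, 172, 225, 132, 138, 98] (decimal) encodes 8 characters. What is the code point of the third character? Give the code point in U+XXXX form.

U+F5F0

Offset 0: leading byte 0xE0 = 11100000 → 3-byte char #1 = E0 B8 95.
Offset 3: leading byte 0xF3 = 11110011 → 4-byte char #2 = F3 BE 9A 9F.
Offset 7: leading byte 0xEF = 11101111 → 3-byte char #3 = EF 97 B0.
Leading byte 0xEF = 11101111 matches 1110xxxx → 3-byte sequence.
Byte 1: 0xEF = 11101111, payload 1111 (4 bits).
Byte 2: 0x97 = 10010111 (10xxxxxx ✓), payload 010111.
Byte 3: 0xB0 = 10110000 (10xxxxxx ✓), payload 110000.
Concatenate: 1111010111110000 = 0xF5F0 (16 bits → U+F5F0).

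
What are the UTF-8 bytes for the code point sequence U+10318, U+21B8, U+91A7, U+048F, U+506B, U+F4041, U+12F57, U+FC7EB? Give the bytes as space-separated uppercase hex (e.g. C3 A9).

U+10318: 4-byte form → F0 90 8C 98.
U+21B8: 3-byte form → E2 86 B8.
U+91A7: 3-byte form → E9 86 A7.
U+048F: 2-byte form → D2 8F.
U+506B: 3-byte form → E5 81 AB.
U+F4041: 4-byte form → F3 B4 81 81.
U+12F57: 4-byte form → F0 92 BD 97.
U+FC7EB: 4-byte form → F3 BC 9F AB.
Concatenated (27 bytes): F0 90 8C 98 E2 86 B8 E9 86 A7 D2 8F E5 81 AB F3 B4 81 81 F0 92 BD 97 F3 BC 9F AB.

F0 90 8C 98 E2 86 B8 E9 86 A7 D2 8F E5 81 AB F3 B4 81 81 F0 92 BD 97 F3 BC 9F AB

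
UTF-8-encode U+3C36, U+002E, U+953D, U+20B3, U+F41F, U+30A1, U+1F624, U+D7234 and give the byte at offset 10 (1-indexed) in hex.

1-indexed offset 10 is 0-indexed offset 9.
U+3C36 → 3-byte form E3 B0 B6 at offsets 0–2.
U+002E → 1-byte form 2E at offsets 3–3.
U+953D → 3-byte form E9 94 BD at offsets 4–6.
U+20B3 → 3-byte form E2 82 B3 at offsets 7–9.
Offset 9 falls in char 4's range; it's byte 3 of E2 82 B3 = 0xB3.

0xB3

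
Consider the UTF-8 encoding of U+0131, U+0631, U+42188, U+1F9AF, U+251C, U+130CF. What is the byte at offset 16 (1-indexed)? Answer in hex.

1-indexed offset 16 is 0-indexed offset 15.
U+0131 → 2-byte form C4 B1 at offsets 0–1.
U+0631 → 2-byte form D8 B1 at offsets 2–3.
U+42188 → 4-byte form F1 82 86 88 at offsets 4–7.
U+1F9AF → 4-byte form F0 9F A6 AF at offsets 8–11.
U+251C → 3-byte form E2 94 9C at offsets 12–14.
U+130CF → 4-byte form F0 93 83 8F at offsets 15–18.
Offset 15 falls in char 6's range; it's byte 1 of F0 93 83 8F = 0xF0.

0xF0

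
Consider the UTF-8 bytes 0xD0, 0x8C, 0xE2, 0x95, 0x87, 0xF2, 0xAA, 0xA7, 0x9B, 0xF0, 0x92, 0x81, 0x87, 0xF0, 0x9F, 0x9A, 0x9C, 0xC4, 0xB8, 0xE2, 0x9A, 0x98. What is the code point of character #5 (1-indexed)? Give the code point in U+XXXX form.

Offset 0: leading byte 0xD0 = 11010000 → 2-byte char #1 = D0 8C.
Offset 2: leading byte 0xE2 = 11100010 → 3-byte char #2 = E2 95 87.
Offset 5: leading byte 0xF2 = 11110010 → 4-byte char #3 = F2 AA A7 9B.
Offset 9: leading byte 0xF0 = 11110000 → 4-byte char #4 = F0 92 81 87.
Offset 13: leading byte 0xF0 = 11110000 → 4-byte char #5 = F0 9F 9A 9C.
Leading byte 0xF0 = 11110000 matches 11110xxx → 4-byte sequence.
Byte 1: 0xF0 = 11110000, payload 000 (3 bits).
Byte 2: 0x9F = 10011111 (10xxxxxx ✓), payload 011111.
Byte 3: 0x9A = 10011010 (10xxxxxx ✓), payload 011010.
Byte 4: 0x9C = 10011100 (10xxxxxx ✓), payload 011100.
Concatenate: 000011111011010011100 = 0x1F69C (21 bits → U+1F69C).

U+1F69C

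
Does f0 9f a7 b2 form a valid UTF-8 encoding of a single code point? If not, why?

Leading byte 0xF0 = 11110000 → 4-byte form.
Continuation bytes 0x9F=10011111, 0xA7=10100111, 0xB2=10110010 all match 10xxxxxx.
Decoded value 0x1F9F2 is ≥ 0x10000 (shortest form) and not a surrogate.

valid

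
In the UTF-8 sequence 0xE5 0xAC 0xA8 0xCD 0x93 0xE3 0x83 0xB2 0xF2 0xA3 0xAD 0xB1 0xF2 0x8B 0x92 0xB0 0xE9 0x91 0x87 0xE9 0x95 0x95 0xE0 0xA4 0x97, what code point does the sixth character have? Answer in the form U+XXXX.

Offset 0: leading byte 0xE5 = 11100101 → 3-byte char #1 = E5 AC A8.
Offset 3: leading byte 0xCD = 11001101 → 2-byte char #2 = CD 93.
Offset 5: leading byte 0xE3 = 11100011 → 3-byte char #3 = E3 83 B2.
Offset 8: leading byte 0xF2 = 11110010 → 4-byte char #4 = F2 A3 AD B1.
Offset 12: leading byte 0xF2 = 11110010 → 4-byte char #5 = F2 8B 92 B0.
Offset 16: leading byte 0xE9 = 11101001 → 3-byte char #6 = E9 91 87.
Leading byte 0xE9 = 11101001 matches 1110xxxx → 3-byte sequence.
Byte 1: 0xE9 = 11101001, payload 1001 (4 bits).
Byte 2: 0x91 = 10010001 (10xxxxxx ✓), payload 010001.
Byte 3: 0x87 = 10000111 (10xxxxxx ✓), payload 000111.
Concatenate: 1001010001000111 = 0x9447 (16 bits → U+9447).

U+9447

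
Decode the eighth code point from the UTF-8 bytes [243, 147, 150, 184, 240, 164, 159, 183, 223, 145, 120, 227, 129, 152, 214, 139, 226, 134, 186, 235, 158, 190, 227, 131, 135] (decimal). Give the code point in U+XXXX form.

Offset 0: leading byte 0xF3 = 11110011 → 4-byte char #1 = F3 93 96 B8.
Offset 4: leading byte 0xF0 = 11110000 → 4-byte char #2 = F0 A4 9F B7.
Offset 8: leading byte 0xDF = 11011111 → 2-byte char #3 = DF 91.
Offset 10: leading byte 0x78 = 01111000 → 1-byte char #4 = 78.
Offset 11: leading byte 0xE3 = 11100011 → 3-byte char #5 = E3 81 98.
Offset 14: leading byte 0xD6 = 11010110 → 2-byte char #6 = D6 8B.
Offset 16: leading byte 0xE2 = 11100010 → 3-byte char #7 = E2 86 BA.
Offset 19: leading byte 0xEB = 11101011 → 3-byte char #8 = EB 9E BE.
Leading byte 0xEB = 11101011 matches 1110xxxx → 3-byte sequence.
Byte 1: 0xEB = 11101011, payload 1011 (4 bits).
Byte 2: 0x9E = 10011110 (10xxxxxx ✓), payload 011110.
Byte 3: 0xBE = 10111110 (10xxxxxx ✓), payload 111110.
Concatenate: 1011011110111110 = 0xB7BE (16 bits → U+B7BE).

U+B7BE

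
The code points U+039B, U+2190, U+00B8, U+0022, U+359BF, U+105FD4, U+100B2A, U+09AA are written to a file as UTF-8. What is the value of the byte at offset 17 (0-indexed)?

0x80

U+039B → 2-byte form CE 9B at offsets 0–1.
U+2190 → 3-byte form E2 86 90 at offsets 2–4.
U+00B8 → 2-byte form C2 B8 at offsets 5–6.
U+0022 → 1-byte form 22 at offsets 7–7.
U+359BF → 4-byte form F0 B5 A6 BF at offsets 8–11.
U+105FD4 → 4-byte form F4 85 BF 94 at offsets 12–15.
U+100B2A → 4-byte form F4 80 AC AA at offsets 16–19.
Offset 17 falls in char 7's range; it's byte 2 of F4 80 AC AA = 0x80.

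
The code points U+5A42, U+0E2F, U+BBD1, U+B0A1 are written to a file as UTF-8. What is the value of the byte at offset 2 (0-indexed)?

0x82

U+5A42 → 3-byte form E5 A9 82 at offsets 0–2.
Offset 2 falls in char 1's range; it's byte 3 of E5 A9 82 = 0x82.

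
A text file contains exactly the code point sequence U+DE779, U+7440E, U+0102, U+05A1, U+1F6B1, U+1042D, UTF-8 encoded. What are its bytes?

F3 9E 9D B9 F1 B4 90 8E C4 82 D6 A1 F0 9F 9A B1 F0 90 90 AD

U+DE779: 4-byte form → F3 9E 9D B9.
U+7440E: 4-byte form → F1 B4 90 8E.
U+0102: 2-byte form → C4 82.
U+05A1: 2-byte form → D6 A1.
U+1F6B1: 4-byte form → F0 9F 9A B1.
U+1042D: 4-byte form → F0 90 90 AD.
Concatenated (20 bytes): F3 9E 9D B9 F1 B4 90 8E C4 82 D6 A1 F0 9F 9A B1 F0 90 90 AD.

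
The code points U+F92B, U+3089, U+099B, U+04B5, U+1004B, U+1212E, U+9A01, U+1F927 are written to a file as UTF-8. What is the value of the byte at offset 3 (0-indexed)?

0xE3

U+F92B → 3-byte form EF A4 AB at offsets 0–2.
U+3089 → 3-byte form E3 82 89 at offsets 3–5.
Offset 3 falls in char 2's range; it's byte 1 of E3 82 89 = 0xE3.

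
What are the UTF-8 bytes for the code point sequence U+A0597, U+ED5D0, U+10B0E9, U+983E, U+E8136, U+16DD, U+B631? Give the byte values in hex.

F2 A0 96 97 F3 AD 97 90 F4 8B 83 A9 E9 A0 BE F3 A8 84 B6 E1 9B 9D EB 98 B1

U+A0597: 4-byte form → F2 A0 96 97.
U+ED5D0: 4-byte form → F3 AD 97 90.
U+10B0E9: 4-byte form → F4 8B 83 A9.
U+983E: 3-byte form → E9 A0 BE.
U+E8136: 4-byte form → F3 A8 84 B6.
U+16DD: 3-byte form → E1 9B 9D.
U+B631: 3-byte form → EB 98 B1.
Concatenated (25 bytes): F2 A0 96 97 F3 AD 97 90 F4 8B 83 A9 E9 A0 BE F3 A8 84 B6 E1 9B 9D EB 98 B1.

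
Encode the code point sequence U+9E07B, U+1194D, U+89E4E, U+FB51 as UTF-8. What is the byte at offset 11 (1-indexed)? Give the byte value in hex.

0xB9

1-indexed offset 11 is 0-indexed offset 10.
U+9E07B → 4-byte form F2 9E 81 BB at offsets 0–3.
U+1194D → 4-byte form F0 91 A5 8D at offsets 4–7.
U+89E4E → 4-byte form F2 89 B9 8E at offsets 8–11.
Offset 10 falls in char 3's range; it's byte 3 of F2 89 B9 8E = 0xB9.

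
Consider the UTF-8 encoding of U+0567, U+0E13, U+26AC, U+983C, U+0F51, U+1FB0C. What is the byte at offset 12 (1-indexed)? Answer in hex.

1-indexed offset 12 is 0-indexed offset 11.
U+0567 → 2-byte form D5 A7 at offsets 0–1.
U+0E13 → 3-byte form E0 B8 93 at offsets 2–4.
U+26AC → 3-byte form E2 9A AC at offsets 5–7.
U+983C → 3-byte form E9 A0 BC at offsets 8–10.
U+0F51 → 3-byte form E0 BD 91 at offsets 11–13.
Offset 11 falls in char 5's range; it's byte 1 of E0 BD 91 = 0xE0.

0xE0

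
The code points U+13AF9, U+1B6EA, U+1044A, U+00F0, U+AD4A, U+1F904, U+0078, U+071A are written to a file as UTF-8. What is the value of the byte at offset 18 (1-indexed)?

1-indexed offset 18 is 0-indexed offset 17.
U+13AF9 → 4-byte form F0 93 AB B9 at offsets 0–3.
U+1B6EA → 4-byte form F0 9B 9B AA at offsets 4–7.
U+1044A → 4-byte form F0 90 91 8A at offsets 8–11.
U+00F0 → 2-byte form C3 B0 at offsets 12–13.
U+AD4A → 3-byte form EA B5 8A at offsets 14–16.
U+1F904 → 4-byte form F0 9F A4 84 at offsets 17–20.
Offset 17 falls in char 6's range; it's byte 1 of F0 9F A4 84 = 0xF0.

0xF0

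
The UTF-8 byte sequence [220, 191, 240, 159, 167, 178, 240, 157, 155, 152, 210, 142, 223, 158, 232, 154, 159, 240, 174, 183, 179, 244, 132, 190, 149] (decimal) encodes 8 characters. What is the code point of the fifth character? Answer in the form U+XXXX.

U+07DE

Offset 0: leading byte 0xDC = 11011100 → 2-byte char #1 = DC BF.
Offset 2: leading byte 0xF0 = 11110000 → 4-byte char #2 = F0 9F A7 B2.
Offset 6: leading byte 0xF0 = 11110000 → 4-byte char #3 = F0 9D 9B 98.
Offset 10: leading byte 0xD2 = 11010010 → 2-byte char #4 = D2 8E.
Offset 12: leading byte 0xDF = 11011111 → 2-byte char #5 = DF 9E.
Leading byte 0xDF = 11011111 matches 110xxxxx → 2-byte sequence.
Byte 1: 0xDF = 11011111, payload 11111 (5 bits).
Byte 2: 0x9E = 10011110 (10xxxxxx ✓), payload 011110.
Concatenate: 11111011110 = 0x7DE (11 bits → U+07DE).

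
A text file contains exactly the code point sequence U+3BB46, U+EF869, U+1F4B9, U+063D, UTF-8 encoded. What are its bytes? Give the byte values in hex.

U+3BB46: 4-byte form → F0 BB AD 86.
U+EF869: 4-byte form → F3 AF A1 A9.
U+1F4B9: 4-byte form → F0 9F 92 B9.
U+063D: 2-byte form → D8 BD.
Concatenated (14 bytes): F0 BB AD 86 F3 AF A1 A9 F0 9F 92 B9 D8 BD.

F0 BB AD 86 F3 AF A1 A9 F0 9F 92 B9 D8 BD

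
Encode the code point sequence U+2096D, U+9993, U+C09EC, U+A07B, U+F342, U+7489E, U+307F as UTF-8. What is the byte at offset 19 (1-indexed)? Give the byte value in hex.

0xB4

1-indexed offset 19 is 0-indexed offset 18.
U+2096D → 4-byte form F0 A0 A5 AD at offsets 0–3.
U+9993 → 3-byte form E9 A6 93 at offsets 4–6.
U+C09EC → 4-byte form F3 80 A7 AC at offsets 7–10.
U+A07B → 3-byte form EA 81 BB at offsets 11–13.
U+F342 → 3-byte form EF 8D 82 at offsets 14–16.
U+7489E → 4-byte form F1 B4 A2 9E at offsets 17–20.
Offset 18 falls in char 6's range; it's byte 2 of F1 B4 A2 9E = 0xB4.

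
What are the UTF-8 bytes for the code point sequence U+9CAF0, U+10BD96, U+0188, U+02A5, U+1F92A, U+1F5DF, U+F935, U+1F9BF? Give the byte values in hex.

U+9CAF0: 4-byte form → F2 9C AB B0.
U+10BD96: 4-byte form → F4 8B B6 96.
U+0188: 2-byte form → C6 88.
U+02A5: 2-byte form → CA A5.
U+1F92A: 4-byte form → F0 9F A4 AA.
U+1F5DF: 4-byte form → F0 9F 97 9F.
U+F935: 3-byte form → EF A4 B5.
U+1F9BF: 4-byte form → F0 9F A6 BF.
Concatenated (27 bytes): F2 9C AB B0 F4 8B B6 96 C6 88 CA A5 F0 9F A4 AA F0 9F 97 9F EF A4 B5 F0 9F A6 BF.

F2 9C AB B0 F4 8B B6 96 C6 88 CA A5 F0 9F A4 AA F0 9F 97 9F EF A4 B5 F0 9F A6 BF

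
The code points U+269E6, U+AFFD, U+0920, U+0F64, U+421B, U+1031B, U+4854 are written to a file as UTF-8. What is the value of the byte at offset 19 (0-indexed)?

U+269E6 → 4-byte form F0 A6 A7 A6 at offsets 0–3.
U+AFFD → 3-byte form EA BF BD at offsets 4–6.
U+0920 → 3-byte form E0 A4 A0 at offsets 7–9.
U+0F64 → 3-byte form E0 BD A4 at offsets 10–12.
U+421B → 3-byte form E4 88 9B at offsets 13–15.
U+1031B → 4-byte form F0 90 8C 9B at offsets 16–19.
Offset 19 falls in char 6's range; it's byte 4 of F0 90 8C 9B = 0x9B.

0x9B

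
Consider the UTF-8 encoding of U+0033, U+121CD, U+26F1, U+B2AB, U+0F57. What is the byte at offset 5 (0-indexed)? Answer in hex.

0xE2

U+0033 → 1-byte form 33 at offsets 0–0.
U+121CD → 4-byte form F0 92 87 8D at offsets 1–4.
U+26F1 → 3-byte form E2 9B B1 at offsets 5–7.
Offset 5 falls in char 3's range; it's byte 1 of E2 9B B1 = 0xE2.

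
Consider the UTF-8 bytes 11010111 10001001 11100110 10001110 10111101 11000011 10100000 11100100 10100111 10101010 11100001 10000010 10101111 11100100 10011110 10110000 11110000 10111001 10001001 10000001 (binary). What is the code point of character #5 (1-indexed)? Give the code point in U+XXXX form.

Offset 0: leading byte 0xD7 = 11010111 → 2-byte char #1 = D7 89.
Offset 2: leading byte 0xE6 = 11100110 → 3-byte char #2 = E6 8E BD.
Offset 5: leading byte 0xC3 = 11000011 → 2-byte char #3 = C3 A0.
Offset 7: leading byte 0xE4 = 11100100 → 3-byte char #4 = E4 A7 AA.
Offset 10: leading byte 0xE1 = 11100001 → 3-byte char #5 = E1 82 AF.
Leading byte 0xE1 = 11100001 matches 1110xxxx → 3-byte sequence.
Byte 1: 0xE1 = 11100001, payload 0001 (4 bits).
Byte 2: 0x82 = 10000010 (10xxxxxx ✓), payload 000010.
Byte 3: 0xAF = 10101111 (10xxxxxx ✓), payload 101111.
Concatenate: 0001000010101111 = 0x10AF (16 bits → U+10AF).

U+10AF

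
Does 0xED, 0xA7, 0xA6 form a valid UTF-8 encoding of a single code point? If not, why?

Structurally a 3-byte sequence; payload = 0xD9E6.
But 0xD9E6 is in U+D800–U+DFFF, the surrogate range. Surrogates are not Unicode scalar values and are forbidden in UTF-8.

invalid (encodes a surrogate (U+D800–U+DFFF))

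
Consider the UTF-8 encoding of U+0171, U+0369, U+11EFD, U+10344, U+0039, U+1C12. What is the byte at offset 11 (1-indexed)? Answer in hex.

0x8D

1-indexed offset 11 is 0-indexed offset 10.
U+0171 → 2-byte form C5 B1 at offsets 0–1.
U+0369 → 2-byte form CD A9 at offsets 2–3.
U+11EFD → 4-byte form F0 91 BB BD at offsets 4–7.
U+10344 → 4-byte form F0 90 8D 84 at offsets 8–11.
Offset 10 falls in char 4's range; it's byte 3 of F0 90 8D 84 = 0x8D.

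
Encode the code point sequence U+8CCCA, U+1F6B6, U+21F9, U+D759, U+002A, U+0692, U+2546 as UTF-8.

F2 8C B3 8A F0 9F 9A B6 E2 87 B9 ED 9D 99 2A DA 92 E2 95 86

U+8CCCA: 4-byte form → F2 8C B3 8A.
U+1F6B6: 4-byte form → F0 9F 9A B6.
U+21F9: 3-byte form → E2 87 B9.
U+D759: 3-byte form → ED 9D 99.
U+002A: 1-byte form → 2A.
U+0692: 2-byte form → DA 92.
U+2546: 3-byte form → E2 95 86.
Concatenated (20 bytes): F2 8C B3 8A F0 9F 9A B6 E2 87 B9 ED 9D 99 2A DA 92 E2 95 86.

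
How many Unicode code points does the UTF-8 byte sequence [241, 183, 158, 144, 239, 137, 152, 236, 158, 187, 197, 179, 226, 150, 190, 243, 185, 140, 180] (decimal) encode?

Byte at offset 0: 0xF1 = 11110001 → 4-byte char (#1). Advance 4.
Byte at offset 4: 0xEF = 11101111 → 3-byte char (#2). Advance 3.
Byte at offset 7: 0xEC = 11101100 → 3-byte char (#3). Advance 3.
Byte at offset 10: 0xC5 = 11000101 → 2-byte char (#4). Advance 2.
Byte at offset 12: 0xE2 = 11100010 → 3-byte char (#5). Advance 3.
Byte at offset 15: 0xF3 = 11110011 → 4-byte char (#6). Advance 4.
Reached end at offset 19 after 6 code points.

6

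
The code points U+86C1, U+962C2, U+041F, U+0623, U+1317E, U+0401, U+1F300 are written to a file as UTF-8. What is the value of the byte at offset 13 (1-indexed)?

1-indexed offset 13 is 0-indexed offset 12.
U+86C1 → 3-byte form E8 9B 81 at offsets 0–2.
U+962C2 → 4-byte form F2 96 8B 82 at offsets 3–6.
U+041F → 2-byte form D0 9F at offsets 7–8.
U+0623 → 2-byte form D8 A3 at offsets 9–10.
U+1317E → 4-byte form F0 93 85 BE at offsets 11–14.
Offset 12 falls in char 5's range; it's byte 2 of F0 93 85 BE = 0x93.

0x93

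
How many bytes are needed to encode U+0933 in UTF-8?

U+0933 = 0x933. UTF-8 uses 1 byte below 0x80, 2 below 0x800, 3 below 0x10000, 4 up to 0x10FFFF. 0x933 is in U+0800–U+FFFF → 3 bytes.

3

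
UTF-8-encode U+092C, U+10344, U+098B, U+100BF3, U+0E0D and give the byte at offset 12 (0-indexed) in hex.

U+092C → 3-byte form E0 A4 AC at offsets 0–2.
U+10344 → 4-byte form F0 90 8D 84 at offsets 3–6.
U+098B → 3-byte form E0 A6 8B at offsets 7–9.
U+100BF3 → 4-byte form F4 80 AF B3 at offsets 10–13.
Offset 12 falls in char 4's range; it's byte 3 of F4 80 AF B3 = 0xAF.

0xAF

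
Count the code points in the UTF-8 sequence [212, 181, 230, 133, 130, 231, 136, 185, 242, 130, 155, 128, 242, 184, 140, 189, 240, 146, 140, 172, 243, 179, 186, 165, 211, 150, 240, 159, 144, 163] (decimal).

9

Byte at offset 0: 0xD4 = 11010100 → 2-byte char (#1). Advance 2.
Byte at offset 2: 0xE6 = 11100110 → 3-byte char (#2). Advance 3.
Byte at offset 5: 0xE7 = 11100111 → 3-byte char (#3). Advance 3.
Byte at offset 8: 0xF2 = 11110010 → 4-byte char (#4). Advance 4.
Byte at offset 12: 0xF2 = 11110010 → 4-byte char (#5). Advance 4.
Byte at offset 16: 0xF0 = 11110000 → 4-byte char (#6). Advance 4.
Byte at offset 20: 0xF3 = 11110011 → 4-byte char (#7). Advance 4.
Byte at offset 24: 0xD3 = 11010011 → 2-byte char (#8). Advance 2.
Byte at offset 26: 0xF0 = 11110000 → 4-byte char (#9). Advance 4.
Reached end at offset 30 after 9 code points.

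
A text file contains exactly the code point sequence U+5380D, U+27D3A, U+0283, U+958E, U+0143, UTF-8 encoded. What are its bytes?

U+5380D: 4-byte form → F1 93 A0 8D.
U+27D3A: 4-byte form → F0 A7 B4 BA.
U+0283: 2-byte form → CA 83.
U+958E: 3-byte form → E9 96 8E.
U+0143: 2-byte form → C5 83.
Concatenated (15 bytes): F1 93 A0 8D F0 A7 B4 BA CA 83 E9 96 8E C5 83.

F1 93 A0 8D F0 A7 B4 BA CA 83 E9 96 8E C5 83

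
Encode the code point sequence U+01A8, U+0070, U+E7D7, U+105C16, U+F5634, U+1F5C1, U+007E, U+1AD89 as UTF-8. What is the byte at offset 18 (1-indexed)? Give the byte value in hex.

1-indexed offset 18 is 0-indexed offset 17.
U+01A8 → 2-byte form C6 A8 at offsets 0–1.
U+0070 → 1-byte form 70 at offsets 2–2.
U+E7D7 → 3-byte form EE 9F 97 at offsets 3–5.
U+105C16 → 4-byte form F4 85 B0 96 at offsets 6–9.
U+F5634 → 4-byte form F3 B5 98 B4 at offsets 10–13.
U+1F5C1 → 4-byte form F0 9F 97 81 at offsets 14–17.
Offset 17 falls in char 6's range; it's byte 4 of F0 9F 97 81 = 0x81.

0x81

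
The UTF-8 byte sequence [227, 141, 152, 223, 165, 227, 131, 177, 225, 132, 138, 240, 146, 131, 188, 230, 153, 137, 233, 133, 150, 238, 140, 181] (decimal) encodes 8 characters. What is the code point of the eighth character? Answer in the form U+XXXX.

Offset 0: leading byte 0xE3 = 11100011 → 3-byte char #1 = E3 8D 98.
Offset 3: leading byte 0xDF = 11011111 → 2-byte char #2 = DF A5.
Offset 5: leading byte 0xE3 = 11100011 → 3-byte char #3 = E3 83 B1.
Offset 8: leading byte 0xE1 = 11100001 → 3-byte char #4 = E1 84 8A.
Offset 11: leading byte 0xF0 = 11110000 → 4-byte char #5 = F0 92 83 BC.
Offset 15: leading byte 0xE6 = 11100110 → 3-byte char #6 = E6 99 89.
Offset 18: leading byte 0xE9 = 11101001 → 3-byte char #7 = E9 85 96.
Offset 21: leading byte 0xEE = 11101110 → 3-byte char #8 = EE 8C B5.
Leading byte 0xEE = 11101110 matches 1110xxxx → 3-byte sequence.
Byte 1: 0xEE = 11101110, payload 1110 (4 bits).
Byte 2: 0x8C = 10001100 (10xxxxxx ✓), payload 001100.
Byte 3: 0xB5 = 10110101 (10xxxxxx ✓), payload 110101.
Concatenate: 1110001100110101 = 0xE335 (16 bits → U+E335).

U+E335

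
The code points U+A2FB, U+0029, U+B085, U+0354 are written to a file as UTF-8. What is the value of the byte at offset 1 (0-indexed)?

0x8B

U+A2FB → 3-byte form EA 8B BB at offsets 0–2.
Offset 1 falls in char 1's range; it's byte 2 of EA 8B BB = 0x8B.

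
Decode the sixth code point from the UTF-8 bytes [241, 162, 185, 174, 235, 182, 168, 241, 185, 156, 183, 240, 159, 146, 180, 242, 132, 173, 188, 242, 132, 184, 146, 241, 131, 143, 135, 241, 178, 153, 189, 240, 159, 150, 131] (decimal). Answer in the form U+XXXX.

U+84E12

Offset 0: leading byte 0xF1 = 11110001 → 4-byte char #1 = F1 A2 B9 AE.
Offset 4: leading byte 0xEB = 11101011 → 3-byte char #2 = EB B6 A8.
Offset 7: leading byte 0xF1 = 11110001 → 4-byte char #3 = F1 B9 9C B7.
Offset 11: leading byte 0xF0 = 11110000 → 4-byte char #4 = F0 9F 92 B4.
Offset 15: leading byte 0xF2 = 11110010 → 4-byte char #5 = F2 84 AD BC.
Offset 19: leading byte 0xF2 = 11110010 → 4-byte char #6 = F2 84 B8 92.
Leading byte 0xF2 = 11110010 matches 11110xxx → 4-byte sequence.
Byte 1: 0xF2 = 11110010, payload 010 (3 bits).
Byte 2: 0x84 = 10000100 (10xxxxxx ✓), payload 000100.
Byte 3: 0xB8 = 10111000 (10xxxxxx ✓), payload 111000.
Byte 4: 0x92 = 10010010 (10xxxxxx ✓), payload 010010.
Concatenate: 010000100111000010010 = 0x84E12 (21 bits → U+84E12).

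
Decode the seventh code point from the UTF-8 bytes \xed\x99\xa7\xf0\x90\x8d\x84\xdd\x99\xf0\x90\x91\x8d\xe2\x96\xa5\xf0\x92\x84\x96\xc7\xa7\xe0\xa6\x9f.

U+01E7

Offset 0: leading byte 0xED = 11101101 → 3-byte char #1 = ED 99 A7.
Offset 3: leading byte 0xF0 = 11110000 → 4-byte char #2 = F0 90 8D 84.
Offset 7: leading byte 0xDD = 11011101 → 2-byte char #3 = DD 99.
Offset 9: leading byte 0xF0 = 11110000 → 4-byte char #4 = F0 90 91 8D.
Offset 13: leading byte 0xE2 = 11100010 → 3-byte char #5 = E2 96 A5.
Offset 16: leading byte 0xF0 = 11110000 → 4-byte char #6 = F0 92 84 96.
Offset 20: leading byte 0xC7 = 11000111 → 2-byte char #7 = C7 A7.
Leading byte 0xC7 = 11000111 matches 110xxxxx → 2-byte sequence.
Byte 1: 0xC7 = 11000111, payload 00111 (5 bits).
Byte 2: 0xA7 = 10100111 (10xxxxxx ✓), payload 100111.
Concatenate: 00111100111 = 0x1E7 (11 bits → U+01E7).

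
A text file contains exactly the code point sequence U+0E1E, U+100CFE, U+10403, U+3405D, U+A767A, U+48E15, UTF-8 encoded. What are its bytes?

U+0E1E: 3-byte form → E0 B8 9E.
U+100CFE: 4-byte form → F4 80 B3 BE.
U+10403: 4-byte form → F0 90 90 83.
U+3405D: 4-byte form → F0 B4 81 9D.
U+A767A: 4-byte form → F2 A7 99 BA.
U+48E15: 4-byte form → F1 88 B8 95.
Concatenated (23 bytes): E0 B8 9E F4 80 B3 BE F0 90 90 83 F0 B4 81 9D F2 A7 99 BA F1 88 B8 95.

E0 B8 9E F4 80 B3 BE F0 90 90 83 F0 B4 81 9D F2 A7 99 BA F1 88 B8 95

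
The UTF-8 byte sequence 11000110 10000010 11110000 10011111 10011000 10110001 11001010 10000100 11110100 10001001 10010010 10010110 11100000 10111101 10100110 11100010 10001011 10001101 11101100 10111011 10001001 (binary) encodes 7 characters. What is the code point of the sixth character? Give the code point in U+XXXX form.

Offset 0: leading byte 0xC6 = 11000110 → 2-byte char #1 = C6 82.
Offset 2: leading byte 0xF0 = 11110000 → 4-byte char #2 = F0 9F 98 B1.
Offset 6: leading byte 0xCA = 11001010 → 2-byte char #3 = CA 84.
Offset 8: leading byte 0xF4 = 11110100 → 4-byte char #4 = F4 89 92 96.
Offset 12: leading byte 0xE0 = 11100000 → 3-byte char #5 = E0 BD A6.
Offset 15: leading byte 0xE2 = 11100010 → 3-byte char #6 = E2 8B 8D.
Leading byte 0xE2 = 11100010 matches 1110xxxx → 3-byte sequence.
Byte 1: 0xE2 = 11100010, payload 0010 (4 bits).
Byte 2: 0x8B = 10001011 (10xxxxxx ✓), payload 001011.
Byte 3: 0x8D = 10001101 (10xxxxxx ✓), payload 001101.
Concatenate: 0010001011001101 = 0x22CD (16 bits → U+22CD).

U+22CD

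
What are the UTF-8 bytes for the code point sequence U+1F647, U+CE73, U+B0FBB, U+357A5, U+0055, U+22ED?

F0 9F 99 87 EC B9 B3 F2 B0 BE BB F0 B5 9E A5 55 E2 8B AD

U+1F647: 4-byte form → F0 9F 99 87.
U+CE73: 3-byte form → EC B9 B3.
U+B0FBB: 4-byte form → F2 B0 BE BB.
U+357A5: 4-byte form → F0 B5 9E A5.
U+0055: 1-byte form → 55.
U+22ED: 3-byte form → E2 8B AD.
Concatenated (19 bytes): F0 9F 99 87 EC B9 B3 F2 B0 BE BB F0 B5 9E A5 55 E2 8B AD.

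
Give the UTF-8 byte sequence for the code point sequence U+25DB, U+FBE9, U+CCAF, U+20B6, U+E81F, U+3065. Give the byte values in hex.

E2 97 9B EF AF A9 EC B2 AF E2 82 B6 EE A0 9F E3 81 A5

U+25DB: 3-byte form → E2 97 9B.
U+FBE9: 3-byte form → EF AF A9.
U+CCAF: 3-byte form → EC B2 AF.
U+20B6: 3-byte form → E2 82 B6.
U+E81F: 3-byte form → EE A0 9F.
U+3065: 3-byte form → E3 81 A5.
Concatenated (18 bytes): E2 97 9B EF AF A9 EC B2 AF E2 82 B6 EE A0 9F E3 81 A5.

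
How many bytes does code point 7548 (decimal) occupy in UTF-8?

3

U+1D7C = 0x1D7C. UTF-8 uses 1 byte below 0x80, 2 below 0x800, 3 below 0x10000, 4 up to 0x10FFFF. 0x1D7C is in U+0800–U+FFFF → 3 bytes.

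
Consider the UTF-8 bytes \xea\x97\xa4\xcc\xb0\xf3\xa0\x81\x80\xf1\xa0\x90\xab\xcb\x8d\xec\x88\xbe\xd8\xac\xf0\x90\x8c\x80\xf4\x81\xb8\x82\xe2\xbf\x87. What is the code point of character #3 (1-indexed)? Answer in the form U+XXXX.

Offset 0: leading byte 0xEA = 11101010 → 3-byte char #1 = EA 97 A4.
Offset 3: leading byte 0xCC = 11001100 → 2-byte char #2 = CC B0.
Offset 5: leading byte 0xF3 = 11110011 → 4-byte char #3 = F3 A0 81 80.
Leading byte 0xF3 = 11110011 matches 11110xxx → 4-byte sequence.
Byte 1: 0xF3 = 11110011, payload 011 (3 bits).
Byte 2: 0xA0 = 10100000 (10xxxxxx ✓), payload 100000.
Byte 3: 0x81 = 10000001 (10xxxxxx ✓), payload 000001.
Byte 4: 0x80 = 10000000 (10xxxxxx ✓), payload 000000.
Concatenate: 011100000000001000000 = 0xE0040 (21 bits → U+E0040).

U+E0040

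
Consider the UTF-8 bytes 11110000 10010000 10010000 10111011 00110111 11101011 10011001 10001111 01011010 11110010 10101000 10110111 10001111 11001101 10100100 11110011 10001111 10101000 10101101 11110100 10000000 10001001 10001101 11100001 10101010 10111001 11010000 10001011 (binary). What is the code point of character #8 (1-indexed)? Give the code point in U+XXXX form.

U+10024D

Offset 0: leading byte 0xF0 = 11110000 → 4-byte char #1 = F0 90 90 BB.
Offset 4: leading byte 0x37 = 00110111 → 1-byte char #2 = 37.
Offset 5: leading byte 0xEB = 11101011 → 3-byte char #3 = EB 99 8F.
Offset 8: leading byte 0x5A = 01011010 → 1-byte char #4 = 5A.
Offset 9: leading byte 0xF2 = 11110010 → 4-byte char #5 = F2 A8 B7 8F.
Offset 13: leading byte 0xCD = 11001101 → 2-byte char #6 = CD A4.
Offset 15: leading byte 0xF3 = 11110011 → 4-byte char #7 = F3 8F A8 AD.
Offset 19: leading byte 0xF4 = 11110100 → 4-byte char #8 = F4 80 89 8D.
Leading byte 0xF4 = 11110100 matches 11110xxx → 4-byte sequence.
Byte 1: 0xF4 = 11110100, payload 100 (3 bits).
Byte 2: 0x80 = 10000000 (10xxxxxx ✓), payload 000000.
Byte 3: 0x89 = 10001001 (10xxxxxx ✓), payload 001001.
Byte 4: 0x8D = 10001101 (10xxxxxx ✓), payload 001101.
Concatenate: 100000000001001001101 = 0x10024D (21 bits → U+10024D).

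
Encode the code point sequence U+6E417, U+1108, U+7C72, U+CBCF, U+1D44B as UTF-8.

F1 AE 90 97 E1 84 88 E7 B1 B2 EC AF 8F F0 9D 91 8B

U+6E417: 4-byte form → F1 AE 90 97.
U+1108: 3-byte form → E1 84 88.
U+7C72: 3-byte form → E7 B1 B2.
U+CBCF: 3-byte form → EC AF 8F.
U+1D44B: 4-byte form → F0 9D 91 8B.
Concatenated (17 bytes): F1 AE 90 97 E1 84 88 E7 B1 B2 EC AF 8F F0 9D 91 8B.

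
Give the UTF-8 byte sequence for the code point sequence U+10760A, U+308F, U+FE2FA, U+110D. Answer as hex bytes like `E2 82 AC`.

F4 87 98 8A E3 82 8F F3 BE 8B BA E1 84 8D

U+10760A: 4-byte form → F4 87 98 8A.
U+308F: 3-byte form → E3 82 8F.
U+FE2FA: 4-byte form → F3 BE 8B BA.
U+110D: 3-byte form → E1 84 8D.
Concatenated (14 bytes): F4 87 98 8A E3 82 8F F3 BE 8B BA E1 84 8D.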